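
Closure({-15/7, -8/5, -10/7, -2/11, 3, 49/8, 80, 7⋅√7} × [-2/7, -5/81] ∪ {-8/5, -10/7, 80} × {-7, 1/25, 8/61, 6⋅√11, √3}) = ({-8/5, -10/7, 80} × {-7, 1/25, 8/61, 6⋅√11, √3}) ∪ ({-15/7, -8/5, -10/7, -2/11, 3, 49/8, 80, 7⋅√7} × [-2/7, -5/81])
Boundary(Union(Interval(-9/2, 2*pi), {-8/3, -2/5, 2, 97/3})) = {-9/2, 97/3, 2*pi}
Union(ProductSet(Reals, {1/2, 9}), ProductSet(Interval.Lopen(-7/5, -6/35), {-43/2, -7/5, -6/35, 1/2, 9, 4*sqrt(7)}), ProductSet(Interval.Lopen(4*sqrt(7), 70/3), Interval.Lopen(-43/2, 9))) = Union(ProductSet(Interval.Lopen(-7/5, -6/35), {-43/2, -7/5, -6/35, 1/2, 9, 4*sqrt(7)}), ProductSet(Interval.Lopen(4*sqrt(7), 70/3), Interval.Lopen(-43/2, 9)), ProductSet(Reals, {1/2, 9}))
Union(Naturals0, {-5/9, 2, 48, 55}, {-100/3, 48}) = Union({-100/3, -5/9}, Naturals0)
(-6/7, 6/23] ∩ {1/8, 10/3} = {1/8}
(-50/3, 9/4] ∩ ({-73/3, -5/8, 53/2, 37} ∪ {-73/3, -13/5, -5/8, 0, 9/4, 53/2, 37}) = {-13/5, -5/8, 0, 9/4}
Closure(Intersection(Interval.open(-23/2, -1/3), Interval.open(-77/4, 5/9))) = Interval(-23/2, -1/3)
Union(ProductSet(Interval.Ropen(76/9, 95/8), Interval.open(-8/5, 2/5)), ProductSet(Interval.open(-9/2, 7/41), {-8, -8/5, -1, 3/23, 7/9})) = Union(ProductSet(Interval.open(-9/2, 7/41), {-8, -8/5, -1, 3/23, 7/9}), ProductSet(Interval.Ropen(76/9, 95/8), Interval.open(-8/5, 2/5)))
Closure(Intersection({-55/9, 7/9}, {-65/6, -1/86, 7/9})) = {7/9}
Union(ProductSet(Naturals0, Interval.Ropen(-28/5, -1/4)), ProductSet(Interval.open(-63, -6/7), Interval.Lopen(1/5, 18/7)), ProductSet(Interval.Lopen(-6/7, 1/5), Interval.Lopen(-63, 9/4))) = Union(ProductSet(Interval.open(-63, -6/7), Interval.Lopen(1/5, 18/7)), ProductSet(Interval.Lopen(-6/7, 1/5), Interval.Lopen(-63, 9/4)), ProductSet(Naturals0, Interval.Ropen(-28/5, -1/4)))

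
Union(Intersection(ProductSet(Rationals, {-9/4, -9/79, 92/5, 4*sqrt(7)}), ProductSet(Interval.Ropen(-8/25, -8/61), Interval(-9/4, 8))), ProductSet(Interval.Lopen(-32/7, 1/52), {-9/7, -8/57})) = Union(ProductSet(Intersection(Interval.Ropen(-8/25, -8/61), Rationals), {-9/4, -9/79}), ProductSet(Interval.Lopen(-32/7, 1/52), {-9/7, -8/57}))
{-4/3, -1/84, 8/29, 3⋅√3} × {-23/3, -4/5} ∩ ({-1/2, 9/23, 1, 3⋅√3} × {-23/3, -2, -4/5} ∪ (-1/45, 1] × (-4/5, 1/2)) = {3⋅√3} × {-23/3, -4/5}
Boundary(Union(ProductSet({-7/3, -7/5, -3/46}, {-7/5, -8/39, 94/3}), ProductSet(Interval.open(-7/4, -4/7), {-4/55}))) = Union(ProductSet({-7/3, -7/5, -3/46}, {-7/5, -8/39, 94/3}), ProductSet(Interval(-7/4, -4/7), {-4/55}))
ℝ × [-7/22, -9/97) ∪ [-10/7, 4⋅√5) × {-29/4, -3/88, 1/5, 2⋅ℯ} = (ℝ × [-7/22, -9/97)) ∪ ([-10/7, 4⋅√5) × {-29/4, -3/88, 1/5, 2⋅ℯ})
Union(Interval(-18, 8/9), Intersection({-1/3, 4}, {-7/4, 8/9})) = Interval(-18, 8/9)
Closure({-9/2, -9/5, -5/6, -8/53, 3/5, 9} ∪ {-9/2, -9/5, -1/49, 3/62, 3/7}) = {-9/2, -9/5, -5/6, -8/53, -1/49, 3/62, 3/7, 3/5, 9}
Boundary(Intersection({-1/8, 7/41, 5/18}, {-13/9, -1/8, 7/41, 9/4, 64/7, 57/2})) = {-1/8, 7/41}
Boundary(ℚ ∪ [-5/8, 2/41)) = (-∞, -5/8] ∪ [2/41, ∞)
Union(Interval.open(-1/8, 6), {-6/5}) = Union({-6/5}, Interval.open(-1/8, 6))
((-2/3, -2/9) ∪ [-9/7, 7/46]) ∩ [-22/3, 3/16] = [-9/7, 7/46]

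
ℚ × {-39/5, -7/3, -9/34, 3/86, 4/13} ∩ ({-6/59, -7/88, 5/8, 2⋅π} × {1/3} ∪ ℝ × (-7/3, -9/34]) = ℚ × {-9/34}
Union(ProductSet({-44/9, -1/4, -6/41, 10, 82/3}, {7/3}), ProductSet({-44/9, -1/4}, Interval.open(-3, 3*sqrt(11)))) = Union(ProductSet({-44/9, -1/4}, Interval.open(-3, 3*sqrt(11))), ProductSet({-44/9, -1/4, -6/41, 10, 82/3}, {7/3}))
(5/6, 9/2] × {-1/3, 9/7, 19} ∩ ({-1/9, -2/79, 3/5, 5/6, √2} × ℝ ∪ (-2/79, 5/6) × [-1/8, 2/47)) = {√2} × {-1/3, 9/7, 19}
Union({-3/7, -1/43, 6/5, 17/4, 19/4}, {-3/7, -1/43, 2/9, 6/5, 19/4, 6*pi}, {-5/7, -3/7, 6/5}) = {-5/7, -3/7, -1/43, 2/9, 6/5, 17/4, 19/4, 6*pi}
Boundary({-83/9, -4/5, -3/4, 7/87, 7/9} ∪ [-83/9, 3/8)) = {-83/9, 3/8, 7/9}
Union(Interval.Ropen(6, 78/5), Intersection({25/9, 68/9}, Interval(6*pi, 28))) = Interval.Ropen(6, 78/5)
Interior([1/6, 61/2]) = (1/6, 61/2)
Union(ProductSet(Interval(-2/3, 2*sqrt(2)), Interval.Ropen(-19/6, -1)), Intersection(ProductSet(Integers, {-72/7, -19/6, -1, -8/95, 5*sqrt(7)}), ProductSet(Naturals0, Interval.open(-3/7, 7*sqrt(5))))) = Union(ProductSet(Interval(-2/3, 2*sqrt(2)), Interval.Ropen(-19/6, -1)), ProductSet(Naturals0, {-8/95, 5*sqrt(7)}))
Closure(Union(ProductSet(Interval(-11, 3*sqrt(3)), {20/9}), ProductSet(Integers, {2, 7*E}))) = Union(ProductSet(Integers, {2, 7*E}), ProductSet(Interval(-11, 3*sqrt(3)), {20/9}))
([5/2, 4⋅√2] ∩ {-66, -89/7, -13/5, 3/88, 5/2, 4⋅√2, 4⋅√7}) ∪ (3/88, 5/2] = (3/88, 5/2] ∪ {4⋅√2}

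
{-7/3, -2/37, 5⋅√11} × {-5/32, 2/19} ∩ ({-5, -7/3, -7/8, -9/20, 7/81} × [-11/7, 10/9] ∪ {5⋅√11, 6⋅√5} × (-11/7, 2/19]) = {-7/3, 5⋅√11} × {-5/32, 2/19}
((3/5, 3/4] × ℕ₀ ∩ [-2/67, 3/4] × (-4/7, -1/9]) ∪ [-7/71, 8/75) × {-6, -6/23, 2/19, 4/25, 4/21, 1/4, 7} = [-7/71, 8/75) × {-6, -6/23, 2/19, 4/25, 4/21, 1/4, 7}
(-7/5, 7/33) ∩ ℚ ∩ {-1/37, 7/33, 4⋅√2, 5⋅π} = {-1/37}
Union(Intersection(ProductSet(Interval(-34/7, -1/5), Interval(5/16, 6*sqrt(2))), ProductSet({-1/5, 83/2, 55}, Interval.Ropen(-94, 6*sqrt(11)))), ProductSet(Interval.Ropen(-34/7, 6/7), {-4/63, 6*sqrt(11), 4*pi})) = Union(ProductSet({-1/5}, Interval(5/16, 6*sqrt(2))), ProductSet(Interval.Ropen(-34/7, 6/7), {-4/63, 6*sqrt(11), 4*pi}))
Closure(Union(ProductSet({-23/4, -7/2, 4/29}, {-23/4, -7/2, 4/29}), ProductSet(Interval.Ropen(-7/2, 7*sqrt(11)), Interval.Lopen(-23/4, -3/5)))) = Union(ProductSet({-7/2, 7*sqrt(11)}, Interval(-23/4, -3/5)), ProductSet({-23/4, -7/2, 4/29}, {-23/4, -7/2, 4/29}), ProductSet(Interval(-7/2, 7*sqrt(11)), {-23/4, -3/5}), ProductSet(Interval.Ropen(-7/2, 7*sqrt(11)), Interval.Lopen(-23/4, -3/5)))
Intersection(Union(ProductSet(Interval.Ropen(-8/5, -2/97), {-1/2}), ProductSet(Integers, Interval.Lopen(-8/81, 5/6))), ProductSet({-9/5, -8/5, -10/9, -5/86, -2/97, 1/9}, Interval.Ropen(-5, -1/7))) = ProductSet({-8/5, -10/9, -5/86}, {-1/2})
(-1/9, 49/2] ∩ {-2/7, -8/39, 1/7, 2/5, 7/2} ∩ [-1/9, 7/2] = {1/7, 2/5, 7/2}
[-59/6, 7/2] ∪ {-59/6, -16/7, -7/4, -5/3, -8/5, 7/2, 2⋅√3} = [-59/6, 7/2]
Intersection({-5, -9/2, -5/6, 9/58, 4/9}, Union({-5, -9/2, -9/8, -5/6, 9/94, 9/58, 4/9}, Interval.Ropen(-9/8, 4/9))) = {-5, -9/2, -5/6, 9/58, 4/9}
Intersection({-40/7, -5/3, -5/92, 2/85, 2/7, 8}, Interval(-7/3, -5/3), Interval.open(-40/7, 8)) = {-5/3}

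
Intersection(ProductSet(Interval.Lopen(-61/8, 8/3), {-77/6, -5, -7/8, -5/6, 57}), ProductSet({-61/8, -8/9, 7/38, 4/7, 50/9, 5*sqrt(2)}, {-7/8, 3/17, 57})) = ProductSet({-8/9, 7/38, 4/7}, {-7/8, 57})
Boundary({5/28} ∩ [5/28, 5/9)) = {5/28}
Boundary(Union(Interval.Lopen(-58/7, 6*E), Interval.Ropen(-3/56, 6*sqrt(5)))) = {-58/7, 6*E}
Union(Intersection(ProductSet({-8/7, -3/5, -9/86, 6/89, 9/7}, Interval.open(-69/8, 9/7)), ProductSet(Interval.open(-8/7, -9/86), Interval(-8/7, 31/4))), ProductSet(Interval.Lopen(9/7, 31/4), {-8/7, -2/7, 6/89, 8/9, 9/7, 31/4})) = Union(ProductSet({-3/5}, Interval.Ropen(-8/7, 9/7)), ProductSet(Interval.Lopen(9/7, 31/4), {-8/7, -2/7, 6/89, 8/9, 9/7, 31/4}))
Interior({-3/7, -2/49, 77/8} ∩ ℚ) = ∅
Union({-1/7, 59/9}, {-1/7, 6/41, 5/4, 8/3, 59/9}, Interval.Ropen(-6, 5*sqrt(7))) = Interval.Ropen(-6, 5*sqrt(7))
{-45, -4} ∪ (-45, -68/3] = [-45, -68/3] ∪ {-4}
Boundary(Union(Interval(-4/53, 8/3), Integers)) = Union(Complement(Integers, Interval.open(-4/53, 8/3)), {-4/53, 8/3})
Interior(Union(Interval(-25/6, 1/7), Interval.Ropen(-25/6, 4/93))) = Interval.open(-25/6, 1/7)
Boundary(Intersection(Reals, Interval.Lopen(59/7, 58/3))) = {59/7, 58/3}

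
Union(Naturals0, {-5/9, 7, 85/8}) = Union({-5/9, 85/8}, Naturals0)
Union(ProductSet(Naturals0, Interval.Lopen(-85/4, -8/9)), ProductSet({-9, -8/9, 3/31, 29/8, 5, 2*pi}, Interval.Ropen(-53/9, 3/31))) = Union(ProductSet({-9, -8/9, 3/31, 29/8, 5, 2*pi}, Interval.Ropen(-53/9, 3/31)), ProductSet(Naturals0, Interval.Lopen(-85/4, -8/9)))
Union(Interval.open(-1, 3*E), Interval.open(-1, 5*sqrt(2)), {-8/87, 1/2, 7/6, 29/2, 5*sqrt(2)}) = Union({29/2}, Interval.open(-1, 3*E))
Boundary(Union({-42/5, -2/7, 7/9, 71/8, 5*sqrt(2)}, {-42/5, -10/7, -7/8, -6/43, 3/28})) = {-42/5, -10/7, -7/8, -2/7, -6/43, 3/28, 7/9, 71/8, 5*sqrt(2)}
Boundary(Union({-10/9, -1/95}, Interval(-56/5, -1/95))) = {-56/5, -1/95}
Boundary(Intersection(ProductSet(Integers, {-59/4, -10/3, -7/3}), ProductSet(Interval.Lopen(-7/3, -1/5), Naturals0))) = EmptySet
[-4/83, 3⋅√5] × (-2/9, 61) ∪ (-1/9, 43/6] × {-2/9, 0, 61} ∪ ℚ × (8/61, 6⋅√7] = ((-1/9, 43/6] × {-2/9, 0, 61}) ∪ (ℚ × (8/61, 6⋅√7]) ∪ ([-4/83, 3⋅√5] × (-2/9, 61))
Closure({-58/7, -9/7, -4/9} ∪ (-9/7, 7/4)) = {-58/7} ∪ [-9/7, 7/4]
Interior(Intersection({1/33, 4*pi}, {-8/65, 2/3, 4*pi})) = EmptySet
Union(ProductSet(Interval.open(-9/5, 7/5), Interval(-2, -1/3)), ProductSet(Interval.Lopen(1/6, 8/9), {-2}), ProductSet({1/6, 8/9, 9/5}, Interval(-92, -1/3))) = Union(ProductSet({1/6, 8/9, 9/5}, Interval(-92, -1/3)), ProductSet(Interval.open(-9/5, 7/5), Interval(-2, -1/3)))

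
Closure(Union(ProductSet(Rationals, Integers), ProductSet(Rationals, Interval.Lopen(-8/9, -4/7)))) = ProductSet(Reals, Union(Integers, Interval(-8/9, -4/7)))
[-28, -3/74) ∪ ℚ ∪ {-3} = ℚ ∪ [-28, -3/74]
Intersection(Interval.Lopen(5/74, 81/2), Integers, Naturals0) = Range(1, 41, 1)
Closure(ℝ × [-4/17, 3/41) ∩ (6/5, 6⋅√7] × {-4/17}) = [6/5, 6⋅√7] × {-4/17}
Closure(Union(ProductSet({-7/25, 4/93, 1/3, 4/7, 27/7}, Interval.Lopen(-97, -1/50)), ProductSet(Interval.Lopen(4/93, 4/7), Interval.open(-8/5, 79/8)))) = Union(ProductSet({4/93, 4/7}, Interval(-8/5, 79/8)), ProductSet({-7/25, 4/93, 1/3, 4/7, 27/7}, Interval(-97, -1/50)), ProductSet(Interval(4/93, 4/7), {-8/5, 79/8}), ProductSet(Interval.Lopen(4/93, 4/7), Interval.open(-8/5, 79/8)))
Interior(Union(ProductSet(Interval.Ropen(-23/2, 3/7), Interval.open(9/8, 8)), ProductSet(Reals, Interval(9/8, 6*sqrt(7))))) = ProductSet(Reals, Interval.open(9/8, 6*sqrt(7)))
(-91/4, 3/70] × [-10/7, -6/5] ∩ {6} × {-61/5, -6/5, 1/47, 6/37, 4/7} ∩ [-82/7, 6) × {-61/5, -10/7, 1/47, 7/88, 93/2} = ∅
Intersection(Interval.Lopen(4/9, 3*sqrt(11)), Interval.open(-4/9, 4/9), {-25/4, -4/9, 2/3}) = EmptySet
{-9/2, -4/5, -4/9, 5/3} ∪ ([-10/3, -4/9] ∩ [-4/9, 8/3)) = {-9/2, -4/5, -4/9, 5/3}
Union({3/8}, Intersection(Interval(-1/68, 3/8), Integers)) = Union({3/8}, Range(0, 1, 1))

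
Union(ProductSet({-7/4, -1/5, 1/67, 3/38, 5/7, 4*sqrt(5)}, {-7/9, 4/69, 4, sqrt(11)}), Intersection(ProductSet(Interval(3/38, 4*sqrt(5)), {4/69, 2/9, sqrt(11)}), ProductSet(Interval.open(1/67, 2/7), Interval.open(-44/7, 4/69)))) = ProductSet({-7/4, -1/5, 1/67, 3/38, 5/7, 4*sqrt(5)}, {-7/9, 4/69, 4, sqrt(11)})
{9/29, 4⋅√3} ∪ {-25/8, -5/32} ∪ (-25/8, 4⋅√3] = [-25/8, 4⋅√3]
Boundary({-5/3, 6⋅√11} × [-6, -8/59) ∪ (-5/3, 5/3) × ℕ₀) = ([-5/3, 5/3] × ℕ₀) ∪ ({-5/3, 6⋅√11} × [-6, -8/59])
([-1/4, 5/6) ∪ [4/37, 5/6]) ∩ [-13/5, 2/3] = [-1/4, 2/3]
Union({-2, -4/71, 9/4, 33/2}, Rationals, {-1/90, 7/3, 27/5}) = Rationals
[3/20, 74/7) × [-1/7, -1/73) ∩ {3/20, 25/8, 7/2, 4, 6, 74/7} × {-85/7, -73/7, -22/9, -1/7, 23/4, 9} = {3/20, 25/8, 7/2, 4, 6} × {-1/7}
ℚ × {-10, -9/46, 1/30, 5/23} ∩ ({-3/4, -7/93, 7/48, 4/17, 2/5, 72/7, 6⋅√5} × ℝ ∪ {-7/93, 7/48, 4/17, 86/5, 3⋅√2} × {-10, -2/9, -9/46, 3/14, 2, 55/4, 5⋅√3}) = ({-7/93, 7/48, 4/17, 86/5} × {-10, -9/46}) ∪ ({-3/4, -7/93, 7/48, 4/17, 2/5, 72/7} × {-10, -9/46, 1/30, 5/23})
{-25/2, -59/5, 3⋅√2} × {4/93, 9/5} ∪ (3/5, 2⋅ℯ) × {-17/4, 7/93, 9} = ({-25/2, -59/5, 3⋅√2} × {4/93, 9/5}) ∪ ((3/5, 2⋅ℯ) × {-17/4, 7/93, 9})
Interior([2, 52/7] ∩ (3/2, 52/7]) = (2, 52/7)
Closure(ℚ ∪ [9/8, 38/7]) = ℚ ∪ (-∞, ∞)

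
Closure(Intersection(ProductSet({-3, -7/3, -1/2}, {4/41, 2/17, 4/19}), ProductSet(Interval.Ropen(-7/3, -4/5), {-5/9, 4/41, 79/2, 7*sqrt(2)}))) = ProductSet({-7/3}, {4/41})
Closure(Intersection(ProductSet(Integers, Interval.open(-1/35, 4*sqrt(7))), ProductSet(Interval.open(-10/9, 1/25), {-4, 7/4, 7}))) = ProductSet(Range(-1, 1, 1), {7/4, 7})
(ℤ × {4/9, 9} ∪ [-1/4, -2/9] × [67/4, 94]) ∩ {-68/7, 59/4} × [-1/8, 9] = ∅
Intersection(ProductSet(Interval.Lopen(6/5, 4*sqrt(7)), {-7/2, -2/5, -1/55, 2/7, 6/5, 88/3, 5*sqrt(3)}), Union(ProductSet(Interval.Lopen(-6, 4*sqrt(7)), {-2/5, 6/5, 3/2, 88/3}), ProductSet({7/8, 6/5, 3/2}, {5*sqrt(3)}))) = Union(ProductSet({3/2}, {5*sqrt(3)}), ProductSet(Interval.Lopen(6/5, 4*sqrt(7)), {-2/5, 6/5, 88/3}))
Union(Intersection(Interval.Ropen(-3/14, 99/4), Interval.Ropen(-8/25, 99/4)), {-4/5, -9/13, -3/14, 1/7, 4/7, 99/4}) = Union({-4/5, -9/13}, Interval(-3/14, 99/4))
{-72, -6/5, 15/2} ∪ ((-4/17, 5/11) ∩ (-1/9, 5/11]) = {-72, -6/5, 15/2} ∪ (-1/9, 5/11)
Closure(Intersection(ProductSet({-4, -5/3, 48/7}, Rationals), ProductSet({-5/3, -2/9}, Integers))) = ProductSet({-5/3}, Integers)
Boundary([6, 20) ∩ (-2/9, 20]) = {6, 20}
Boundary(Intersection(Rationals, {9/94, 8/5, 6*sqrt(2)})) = {9/94, 8/5}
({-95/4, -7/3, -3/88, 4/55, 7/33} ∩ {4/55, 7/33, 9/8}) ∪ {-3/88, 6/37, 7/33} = {-3/88, 4/55, 6/37, 7/33}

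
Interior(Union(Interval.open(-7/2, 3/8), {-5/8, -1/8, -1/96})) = Interval.open(-7/2, 3/8)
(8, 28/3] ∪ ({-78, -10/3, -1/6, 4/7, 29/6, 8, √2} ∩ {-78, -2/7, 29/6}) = {-78, 29/6} ∪ (8, 28/3]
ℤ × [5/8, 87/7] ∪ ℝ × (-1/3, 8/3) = (ℤ × [5/8, 87/7]) ∪ (ℝ × (-1/3, 8/3))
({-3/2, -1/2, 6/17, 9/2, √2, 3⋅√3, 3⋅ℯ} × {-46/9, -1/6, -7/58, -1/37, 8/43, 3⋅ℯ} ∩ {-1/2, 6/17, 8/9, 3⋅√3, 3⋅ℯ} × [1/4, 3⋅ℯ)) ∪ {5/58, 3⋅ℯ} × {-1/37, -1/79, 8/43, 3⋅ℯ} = {5/58, 3⋅ℯ} × {-1/37, -1/79, 8/43, 3⋅ℯ}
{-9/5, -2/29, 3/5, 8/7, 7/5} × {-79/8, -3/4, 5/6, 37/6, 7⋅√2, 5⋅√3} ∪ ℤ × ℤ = (ℤ × ℤ) ∪ ({-9/5, -2/29, 3/5, 8/7, 7/5} × {-79/8, -3/4, 5/6, 37/6, 7⋅√2, 5⋅√3})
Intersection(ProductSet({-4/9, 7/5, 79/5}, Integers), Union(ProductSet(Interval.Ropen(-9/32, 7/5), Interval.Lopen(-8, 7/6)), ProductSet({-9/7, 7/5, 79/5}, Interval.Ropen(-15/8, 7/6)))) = ProductSet({7/5, 79/5}, Range(-1, 2, 1))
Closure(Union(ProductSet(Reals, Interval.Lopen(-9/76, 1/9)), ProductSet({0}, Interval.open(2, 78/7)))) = Union(ProductSet({0}, Interval(2, 78/7)), ProductSet(Reals, Interval(-9/76, 1/9)))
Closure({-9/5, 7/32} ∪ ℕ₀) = {-9/5, 7/32} ∪ ℕ₀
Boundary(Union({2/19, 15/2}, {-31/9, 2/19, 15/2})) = {-31/9, 2/19, 15/2}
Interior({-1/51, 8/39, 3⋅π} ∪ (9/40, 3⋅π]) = (9/40, 3⋅π)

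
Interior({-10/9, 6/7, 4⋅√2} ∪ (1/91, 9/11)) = (1/91, 9/11)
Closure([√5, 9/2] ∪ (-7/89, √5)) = [-7/89, 9/2]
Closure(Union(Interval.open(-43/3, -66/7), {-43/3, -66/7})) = Interval(-43/3, -66/7)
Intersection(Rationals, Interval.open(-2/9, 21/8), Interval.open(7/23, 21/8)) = Intersection(Interval.open(7/23, 21/8), Rationals)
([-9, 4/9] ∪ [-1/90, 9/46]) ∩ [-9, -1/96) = [-9, -1/96)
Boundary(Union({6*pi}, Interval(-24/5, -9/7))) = {-24/5, -9/7, 6*pi}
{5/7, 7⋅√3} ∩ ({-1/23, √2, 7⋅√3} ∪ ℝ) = {5/7, 7⋅√3}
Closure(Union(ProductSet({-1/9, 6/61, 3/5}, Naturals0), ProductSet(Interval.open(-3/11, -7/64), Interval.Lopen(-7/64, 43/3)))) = Union(ProductSet({-3/11, -7/64}, Interval(-7/64, 43/3)), ProductSet({6/61, 3/5}, Naturals0), ProductSet({-1/9, 6/61, 3/5}, Union(Complement(Naturals0, Interval.open(-7/64, 43/3)), Naturals0)), ProductSet(Interval(-3/11, -7/64), {-7/64, 43/3}), ProductSet(Interval.open(-3/11, -7/64), Interval.Lopen(-7/64, 43/3)))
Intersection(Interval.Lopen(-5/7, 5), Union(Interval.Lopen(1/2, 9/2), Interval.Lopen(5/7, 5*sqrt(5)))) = Interval.Lopen(1/2, 5)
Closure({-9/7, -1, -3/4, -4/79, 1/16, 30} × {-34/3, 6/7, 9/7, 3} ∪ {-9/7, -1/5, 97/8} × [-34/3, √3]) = ({-9/7, -1/5, 97/8} × [-34/3, √3]) ∪ ({-9/7, -1, -3/4, -4/79, 1/16, 30} × {-34/3, 6/7, 9/7, 3})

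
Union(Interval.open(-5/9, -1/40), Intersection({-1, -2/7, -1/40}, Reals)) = Union({-1}, Interval.Lopen(-5/9, -1/40))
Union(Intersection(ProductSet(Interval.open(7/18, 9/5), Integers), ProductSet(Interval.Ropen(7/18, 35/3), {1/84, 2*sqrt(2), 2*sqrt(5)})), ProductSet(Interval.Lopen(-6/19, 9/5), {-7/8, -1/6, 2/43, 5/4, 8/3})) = ProductSet(Interval.Lopen(-6/19, 9/5), {-7/8, -1/6, 2/43, 5/4, 8/3})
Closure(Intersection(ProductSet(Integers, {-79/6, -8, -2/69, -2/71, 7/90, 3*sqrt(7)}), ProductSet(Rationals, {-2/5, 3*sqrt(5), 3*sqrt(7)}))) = ProductSet(Integers, {3*sqrt(7)})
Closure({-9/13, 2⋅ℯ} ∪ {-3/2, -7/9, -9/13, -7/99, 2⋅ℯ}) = {-3/2, -7/9, -9/13, -7/99, 2⋅ℯ}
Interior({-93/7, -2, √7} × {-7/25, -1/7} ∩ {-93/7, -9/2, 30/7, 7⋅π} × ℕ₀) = ∅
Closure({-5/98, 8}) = {-5/98, 8}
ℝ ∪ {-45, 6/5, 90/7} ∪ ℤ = ℝ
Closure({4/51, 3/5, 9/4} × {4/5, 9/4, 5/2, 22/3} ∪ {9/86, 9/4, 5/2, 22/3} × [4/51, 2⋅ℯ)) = ({4/51, 3/5, 9/4} × {4/5, 9/4, 5/2, 22/3}) ∪ ({9/86, 9/4, 5/2, 22/3} × [4/51, 2⋅ℯ])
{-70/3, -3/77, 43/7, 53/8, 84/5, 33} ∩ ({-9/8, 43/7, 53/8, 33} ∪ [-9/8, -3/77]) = {-3/77, 43/7, 53/8, 33}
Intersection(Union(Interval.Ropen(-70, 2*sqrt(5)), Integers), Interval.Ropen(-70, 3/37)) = Union(Interval.Ropen(-70, 3/37), Range(-70, 1, 1))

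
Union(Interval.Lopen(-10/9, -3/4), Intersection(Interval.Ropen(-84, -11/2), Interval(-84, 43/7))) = Union(Interval.Ropen(-84, -11/2), Interval.Lopen(-10/9, -3/4))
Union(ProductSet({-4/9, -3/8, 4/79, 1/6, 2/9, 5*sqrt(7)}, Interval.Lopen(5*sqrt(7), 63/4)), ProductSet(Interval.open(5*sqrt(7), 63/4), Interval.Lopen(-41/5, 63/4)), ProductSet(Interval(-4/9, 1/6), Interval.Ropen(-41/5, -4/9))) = Union(ProductSet({-4/9, -3/8, 4/79, 1/6, 2/9, 5*sqrt(7)}, Interval.Lopen(5*sqrt(7), 63/4)), ProductSet(Interval(-4/9, 1/6), Interval.Ropen(-41/5, -4/9)), ProductSet(Interval.open(5*sqrt(7), 63/4), Interval.Lopen(-41/5, 63/4)))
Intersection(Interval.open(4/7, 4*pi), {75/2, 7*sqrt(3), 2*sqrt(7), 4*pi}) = {7*sqrt(3), 2*sqrt(7)}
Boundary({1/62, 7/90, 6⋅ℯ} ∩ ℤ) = ∅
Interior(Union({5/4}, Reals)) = Reals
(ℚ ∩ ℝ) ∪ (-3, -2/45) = ℚ ∪ [-3, -2/45]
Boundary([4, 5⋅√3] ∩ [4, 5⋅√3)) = {4, 5⋅√3}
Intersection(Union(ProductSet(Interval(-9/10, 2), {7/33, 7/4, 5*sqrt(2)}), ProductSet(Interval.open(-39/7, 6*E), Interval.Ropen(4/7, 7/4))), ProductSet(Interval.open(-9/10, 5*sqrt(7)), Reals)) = Union(ProductSet(Interval.Lopen(-9/10, 2), {7/33, 7/4, 5*sqrt(2)}), ProductSet(Interval.open(-9/10, 5*sqrt(7)), Interval.Ropen(4/7, 7/4)))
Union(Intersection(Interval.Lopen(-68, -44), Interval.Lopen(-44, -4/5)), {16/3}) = {16/3}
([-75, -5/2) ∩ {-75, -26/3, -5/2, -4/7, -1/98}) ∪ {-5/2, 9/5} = {-75, -26/3, -5/2, 9/5}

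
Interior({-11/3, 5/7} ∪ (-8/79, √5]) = (-8/79, √5)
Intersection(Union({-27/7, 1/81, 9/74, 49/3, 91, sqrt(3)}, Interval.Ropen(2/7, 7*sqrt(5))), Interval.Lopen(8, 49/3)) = Union({49/3}, Interval.open(8, 7*sqrt(5)))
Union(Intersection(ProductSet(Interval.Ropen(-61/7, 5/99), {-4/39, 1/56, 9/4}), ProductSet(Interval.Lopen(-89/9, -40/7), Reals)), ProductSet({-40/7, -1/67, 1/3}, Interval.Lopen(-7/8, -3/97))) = Union(ProductSet({-40/7, -1/67, 1/3}, Interval.Lopen(-7/8, -3/97)), ProductSet(Interval(-61/7, -40/7), {-4/39, 1/56, 9/4}))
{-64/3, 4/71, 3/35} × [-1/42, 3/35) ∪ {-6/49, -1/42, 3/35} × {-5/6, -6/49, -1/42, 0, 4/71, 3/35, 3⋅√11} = ({-64/3, 4/71, 3/35} × [-1/42, 3/35)) ∪ ({-6/49, -1/42, 3/35} × {-5/6, -6/49, -1/42, 0, 4/71, 3/35, 3⋅√11})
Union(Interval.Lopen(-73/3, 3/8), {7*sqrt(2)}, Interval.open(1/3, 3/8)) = Union({7*sqrt(2)}, Interval.Lopen(-73/3, 3/8))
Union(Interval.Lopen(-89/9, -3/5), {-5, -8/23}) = Union({-8/23}, Interval.Lopen(-89/9, -3/5))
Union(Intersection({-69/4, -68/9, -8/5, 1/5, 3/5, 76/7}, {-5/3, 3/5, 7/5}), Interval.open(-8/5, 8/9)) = Interval.open(-8/5, 8/9)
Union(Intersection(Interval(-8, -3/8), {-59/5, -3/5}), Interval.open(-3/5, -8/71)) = Interval.Ropen(-3/5, -8/71)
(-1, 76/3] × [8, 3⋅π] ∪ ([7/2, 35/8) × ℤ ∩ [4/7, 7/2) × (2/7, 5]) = (-1, 76/3] × [8, 3⋅π]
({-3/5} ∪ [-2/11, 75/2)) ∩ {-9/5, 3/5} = {3/5}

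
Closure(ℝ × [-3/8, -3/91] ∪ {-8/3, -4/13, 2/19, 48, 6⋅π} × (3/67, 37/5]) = (ℝ × [-3/8, -3/91]) ∪ ({-8/3, -4/13, 2/19, 48, 6⋅π} × [3/67, 37/5])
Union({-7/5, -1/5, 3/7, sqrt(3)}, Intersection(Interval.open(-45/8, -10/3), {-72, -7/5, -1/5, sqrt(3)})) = {-7/5, -1/5, 3/7, sqrt(3)}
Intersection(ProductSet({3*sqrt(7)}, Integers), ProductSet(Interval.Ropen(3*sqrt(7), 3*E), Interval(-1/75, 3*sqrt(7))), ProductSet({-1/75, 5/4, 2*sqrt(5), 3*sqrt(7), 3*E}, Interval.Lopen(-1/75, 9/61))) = ProductSet({3*sqrt(7)}, Range(0, 1, 1))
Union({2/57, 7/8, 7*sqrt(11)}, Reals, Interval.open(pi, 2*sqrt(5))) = Interval(-oo, oo)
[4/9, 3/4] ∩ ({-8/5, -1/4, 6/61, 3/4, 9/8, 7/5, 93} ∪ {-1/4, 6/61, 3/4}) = {3/4}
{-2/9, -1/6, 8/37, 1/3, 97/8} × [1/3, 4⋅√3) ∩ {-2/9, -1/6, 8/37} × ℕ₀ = {-2/9, -1/6, 8/37} × {1, 2, …, 6}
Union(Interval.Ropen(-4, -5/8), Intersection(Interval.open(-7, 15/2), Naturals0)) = Union(Interval.Ropen(-4, -5/8), Range(0, 8, 1))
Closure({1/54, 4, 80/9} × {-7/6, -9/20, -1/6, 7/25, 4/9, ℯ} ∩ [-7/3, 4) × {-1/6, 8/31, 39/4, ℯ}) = {1/54} × {-1/6, ℯ}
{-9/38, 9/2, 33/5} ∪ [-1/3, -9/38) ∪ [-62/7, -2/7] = [-62/7, -9/38] ∪ {9/2, 33/5}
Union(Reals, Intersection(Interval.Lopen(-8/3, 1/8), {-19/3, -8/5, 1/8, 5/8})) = Reals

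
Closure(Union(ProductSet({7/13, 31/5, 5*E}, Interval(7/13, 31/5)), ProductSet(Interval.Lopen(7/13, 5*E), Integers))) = Union(ProductSet({7/13, 31/5, 5*E}, Interval(7/13, 31/5)), ProductSet(Interval(7/13, 5*E), Integers))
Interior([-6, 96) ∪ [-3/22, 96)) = (-6, 96)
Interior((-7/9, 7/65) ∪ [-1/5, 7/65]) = (-7/9, 7/65)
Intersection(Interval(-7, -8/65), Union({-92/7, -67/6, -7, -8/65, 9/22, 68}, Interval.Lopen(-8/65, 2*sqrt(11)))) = {-7, -8/65}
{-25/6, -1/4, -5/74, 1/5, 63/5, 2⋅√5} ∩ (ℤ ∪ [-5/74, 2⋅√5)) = {-5/74, 1/5}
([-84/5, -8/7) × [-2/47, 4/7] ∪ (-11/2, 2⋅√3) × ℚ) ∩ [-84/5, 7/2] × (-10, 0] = ([-84/5, -8/7) × [-2/47, 0]) ∪ ((-11/2, 2⋅√3) × (ℚ ∩ (-10, 0]))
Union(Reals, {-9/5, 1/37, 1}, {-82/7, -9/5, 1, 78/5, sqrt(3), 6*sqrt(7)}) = Reals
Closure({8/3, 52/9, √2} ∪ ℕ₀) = ℕ₀ ∪ {8/3, 52/9, √2}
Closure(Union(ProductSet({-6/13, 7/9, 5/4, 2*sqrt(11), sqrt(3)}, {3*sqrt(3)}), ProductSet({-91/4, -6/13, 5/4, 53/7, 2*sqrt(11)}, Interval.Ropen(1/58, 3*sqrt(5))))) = Union(ProductSet({-91/4, -6/13, 5/4, 53/7, 2*sqrt(11)}, Interval(1/58, 3*sqrt(5))), ProductSet({-6/13, 7/9, 5/4, 2*sqrt(11), sqrt(3)}, {3*sqrt(3)}))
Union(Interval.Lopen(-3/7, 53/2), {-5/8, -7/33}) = Union({-5/8}, Interval.Lopen(-3/7, 53/2))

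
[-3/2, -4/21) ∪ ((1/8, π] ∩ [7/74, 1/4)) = [-3/2, -4/21) ∪ (1/8, 1/4)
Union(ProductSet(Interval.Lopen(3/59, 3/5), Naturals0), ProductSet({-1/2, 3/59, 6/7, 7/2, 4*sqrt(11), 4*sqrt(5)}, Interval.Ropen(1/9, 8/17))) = Union(ProductSet({-1/2, 3/59, 6/7, 7/2, 4*sqrt(11), 4*sqrt(5)}, Interval.Ropen(1/9, 8/17)), ProductSet(Interval.Lopen(3/59, 3/5), Naturals0))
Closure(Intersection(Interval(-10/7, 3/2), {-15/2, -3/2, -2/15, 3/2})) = {-2/15, 3/2}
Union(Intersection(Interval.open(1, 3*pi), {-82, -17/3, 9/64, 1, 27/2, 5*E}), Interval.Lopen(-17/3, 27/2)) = Interval.Lopen(-17/3, 27/2)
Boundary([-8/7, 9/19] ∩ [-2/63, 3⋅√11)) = {-2/63, 9/19}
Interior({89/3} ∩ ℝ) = ∅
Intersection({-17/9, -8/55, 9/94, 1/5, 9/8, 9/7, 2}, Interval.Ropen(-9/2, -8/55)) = {-17/9}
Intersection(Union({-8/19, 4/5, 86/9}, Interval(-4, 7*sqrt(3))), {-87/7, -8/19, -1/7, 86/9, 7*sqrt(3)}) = {-8/19, -1/7, 86/9, 7*sqrt(3)}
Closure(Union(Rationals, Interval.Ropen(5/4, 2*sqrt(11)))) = Union(Interval(-oo, oo), Rationals)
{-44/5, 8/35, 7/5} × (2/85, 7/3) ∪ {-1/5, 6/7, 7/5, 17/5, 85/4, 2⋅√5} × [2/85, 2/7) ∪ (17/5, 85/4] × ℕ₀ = ((17/5, 85/4] × ℕ₀) ∪ ({-44/5, 8/35, 7/5} × (2/85, 7/3)) ∪ ({-1/5, 6/7, 7/5, 17/5, 85/4, 2⋅√5} × [2/85, 2/7))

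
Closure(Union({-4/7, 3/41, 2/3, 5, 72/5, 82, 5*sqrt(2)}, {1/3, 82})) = {-4/7, 3/41, 1/3, 2/3, 5, 72/5, 82, 5*sqrt(2)}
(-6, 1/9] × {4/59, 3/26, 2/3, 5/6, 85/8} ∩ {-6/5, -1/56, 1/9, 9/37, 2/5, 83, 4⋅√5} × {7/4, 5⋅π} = ∅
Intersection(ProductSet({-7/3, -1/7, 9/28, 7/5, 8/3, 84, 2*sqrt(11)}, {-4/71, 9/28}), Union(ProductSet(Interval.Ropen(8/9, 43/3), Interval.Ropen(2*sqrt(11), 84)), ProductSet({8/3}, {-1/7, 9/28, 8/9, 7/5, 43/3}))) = ProductSet({8/3}, {9/28})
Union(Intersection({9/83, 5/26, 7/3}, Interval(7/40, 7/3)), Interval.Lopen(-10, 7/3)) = Interval.Lopen(-10, 7/3)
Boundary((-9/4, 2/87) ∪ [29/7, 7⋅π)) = {-9/4, 2/87, 29/7, 7⋅π}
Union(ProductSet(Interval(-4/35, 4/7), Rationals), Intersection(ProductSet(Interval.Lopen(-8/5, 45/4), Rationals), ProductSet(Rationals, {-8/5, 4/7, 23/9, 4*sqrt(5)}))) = Union(ProductSet(Intersection(Interval.Lopen(-8/5, 45/4), Rationals), {-8/5, 4/7, 23/9}), ProductSet(Interval(-4/35, 4/7), Rationals))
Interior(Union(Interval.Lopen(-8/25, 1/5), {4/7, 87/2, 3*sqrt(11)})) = Interval.open(-8/25, 1/5)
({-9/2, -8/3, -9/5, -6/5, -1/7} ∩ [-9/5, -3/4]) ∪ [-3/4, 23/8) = {-9/5, -6/5} ∪ [-3/4, 23/8)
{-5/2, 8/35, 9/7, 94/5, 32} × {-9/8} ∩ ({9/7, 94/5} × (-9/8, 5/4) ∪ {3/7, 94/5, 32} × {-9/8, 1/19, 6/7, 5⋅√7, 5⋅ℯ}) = {94/5, 32} × {-9/8}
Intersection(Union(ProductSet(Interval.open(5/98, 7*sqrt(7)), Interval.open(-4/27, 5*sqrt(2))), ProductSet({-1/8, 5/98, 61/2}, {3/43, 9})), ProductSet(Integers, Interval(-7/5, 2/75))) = ProductSet(Range(1, 19, 1), Interval.Lopen(-4/27, 2/75))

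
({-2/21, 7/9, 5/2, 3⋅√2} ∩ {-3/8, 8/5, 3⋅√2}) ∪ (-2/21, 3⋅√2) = (-2/21, 3⋅√2]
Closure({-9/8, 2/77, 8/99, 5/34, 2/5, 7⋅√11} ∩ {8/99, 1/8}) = {8/99}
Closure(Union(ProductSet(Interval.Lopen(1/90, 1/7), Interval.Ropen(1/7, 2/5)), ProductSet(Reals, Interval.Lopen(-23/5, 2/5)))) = ProductSet(Reals, Interval(-23/5, 2/5))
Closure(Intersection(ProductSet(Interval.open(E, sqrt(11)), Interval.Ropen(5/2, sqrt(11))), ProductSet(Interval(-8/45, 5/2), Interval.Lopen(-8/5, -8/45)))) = EmptySet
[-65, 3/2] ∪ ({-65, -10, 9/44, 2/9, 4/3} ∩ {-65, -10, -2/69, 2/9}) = [-65, 3/2]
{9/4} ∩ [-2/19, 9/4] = {9/4}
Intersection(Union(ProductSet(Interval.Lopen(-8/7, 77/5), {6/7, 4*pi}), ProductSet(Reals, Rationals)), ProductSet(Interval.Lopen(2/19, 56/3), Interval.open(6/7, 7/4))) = ProductSet(Interval.Lopen(2/19, 56/3), Intersection(Interval.open(6/7, 7/4), Rationals))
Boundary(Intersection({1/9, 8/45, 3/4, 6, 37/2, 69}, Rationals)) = {1/9, 8/45, 3/4, 6, 37/2, 69}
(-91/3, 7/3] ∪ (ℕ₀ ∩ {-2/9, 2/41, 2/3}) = (-91/3, 7/3]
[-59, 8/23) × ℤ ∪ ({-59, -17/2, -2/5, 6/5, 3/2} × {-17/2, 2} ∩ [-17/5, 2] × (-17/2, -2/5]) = [-59, 8/23) × ℤ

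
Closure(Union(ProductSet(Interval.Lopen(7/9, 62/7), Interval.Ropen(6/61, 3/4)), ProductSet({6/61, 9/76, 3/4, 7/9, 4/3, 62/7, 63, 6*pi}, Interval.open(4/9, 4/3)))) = Union(ProductSet({7/9, 62/7}, Interval(6/61, 3/4)), ProductSet({6/61, 9/76, 3/4, 7/9, 62/7, 63, 6*pi}, Interval(4/9, 4/3)), ProductSet({6/61, 9/76, 3/4, 7/9, 4/3, 62/7, 63, 6*pi}, Interval.Lopen(4/9, 4/3)), ProductSet(Interval(7/9, 62/7), {6/61, 3/4}), ProductSet(Interval.Lopen(7/9, 62/7), Interval.Ropen(6/61, 3/4)))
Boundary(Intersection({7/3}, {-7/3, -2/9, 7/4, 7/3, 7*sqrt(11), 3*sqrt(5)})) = {7/3}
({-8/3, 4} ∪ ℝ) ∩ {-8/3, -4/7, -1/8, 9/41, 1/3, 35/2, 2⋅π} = {-8/3, -4/7, -1/8, 9/41, 1/3, 35/2, 2⋅π}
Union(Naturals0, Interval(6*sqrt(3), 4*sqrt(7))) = Union(Interval(6*sqrt(3), 4*sqrt(7)), Naturals0)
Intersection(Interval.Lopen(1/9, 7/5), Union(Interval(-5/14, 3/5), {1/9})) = Interval.Lopen(1/9, 3/5)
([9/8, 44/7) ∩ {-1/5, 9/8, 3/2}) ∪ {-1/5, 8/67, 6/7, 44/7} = {-1/5, 8/67, 6/7, 9/8, 3/2, 44/7}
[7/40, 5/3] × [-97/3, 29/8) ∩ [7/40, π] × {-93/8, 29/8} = [7/40, 5/3] × {-93/8}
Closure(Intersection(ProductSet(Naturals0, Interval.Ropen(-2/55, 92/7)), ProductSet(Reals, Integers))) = ProductSet(Naturals0, Range(0, 14, 1))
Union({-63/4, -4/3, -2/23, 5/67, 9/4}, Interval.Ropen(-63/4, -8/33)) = Union({-2/23, 5/67, 9/4}, Interval.Ropen(-63/4, -8/33))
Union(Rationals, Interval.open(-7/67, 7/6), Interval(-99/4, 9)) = Union(Interval(-99/4, 9), Rationals)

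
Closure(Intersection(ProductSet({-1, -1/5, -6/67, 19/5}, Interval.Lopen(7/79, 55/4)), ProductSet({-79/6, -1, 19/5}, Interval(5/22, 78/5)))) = ProductSet({-1, 19/5}, Interval(5/22, 55/4))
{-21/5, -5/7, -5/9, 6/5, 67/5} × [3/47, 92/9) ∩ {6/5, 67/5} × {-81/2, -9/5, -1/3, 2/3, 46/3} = {6/5, 67/5} × {2/3}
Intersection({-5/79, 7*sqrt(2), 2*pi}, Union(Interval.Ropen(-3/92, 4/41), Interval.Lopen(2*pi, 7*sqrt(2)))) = {7*sqrt(2)}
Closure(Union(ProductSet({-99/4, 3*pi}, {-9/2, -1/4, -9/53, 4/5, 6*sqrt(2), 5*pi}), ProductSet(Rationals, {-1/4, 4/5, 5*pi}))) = Union(ProductSet({-99/4, 3*pi}, {-9/2, -1/4, -9/53, 4/5, 6*sqrt(2), 5*pi}), ProductSet(Reals, {-1/4, 4/5, 5*pi}))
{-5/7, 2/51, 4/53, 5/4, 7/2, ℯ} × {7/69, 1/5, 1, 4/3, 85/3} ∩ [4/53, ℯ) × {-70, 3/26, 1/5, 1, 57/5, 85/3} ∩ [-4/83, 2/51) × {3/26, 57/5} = ∅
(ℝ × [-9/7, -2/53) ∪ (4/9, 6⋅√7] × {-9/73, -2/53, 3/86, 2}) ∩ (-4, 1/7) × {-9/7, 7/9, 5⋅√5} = (-4, 1/7) × {-9/7}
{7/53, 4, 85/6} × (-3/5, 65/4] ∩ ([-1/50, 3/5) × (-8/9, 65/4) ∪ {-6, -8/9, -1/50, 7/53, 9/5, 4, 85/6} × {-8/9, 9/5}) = ({7/53, 4, 85/6} × {9/5}) ∪ ({7/53} × (-3/5, 65/4))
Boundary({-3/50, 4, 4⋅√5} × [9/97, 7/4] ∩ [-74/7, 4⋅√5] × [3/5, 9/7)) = {-3/50, 4, 4⋅√5} × [3/5, 9/7]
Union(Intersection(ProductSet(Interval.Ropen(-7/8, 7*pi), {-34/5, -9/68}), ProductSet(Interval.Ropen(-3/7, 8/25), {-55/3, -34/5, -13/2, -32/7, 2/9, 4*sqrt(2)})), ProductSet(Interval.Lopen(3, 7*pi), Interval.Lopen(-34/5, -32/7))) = Union(ProductSet(Interval.Ropen(-3/7, 8/25), {-34/5}), ProductSet(Interval.Lopen(3, 7*pi), Interval.Lopen(-34/5, -32/7)))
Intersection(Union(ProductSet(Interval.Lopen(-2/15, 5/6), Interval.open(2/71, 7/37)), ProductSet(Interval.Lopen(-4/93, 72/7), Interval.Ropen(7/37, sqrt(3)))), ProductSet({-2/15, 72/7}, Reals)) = ProductSet({72/7}, Interval.Ropen(7/37, sqrt(3)))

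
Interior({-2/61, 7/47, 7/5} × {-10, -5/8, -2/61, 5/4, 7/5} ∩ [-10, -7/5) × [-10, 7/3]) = ∅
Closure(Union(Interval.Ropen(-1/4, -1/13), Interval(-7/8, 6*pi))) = Interval(-7/8, 6*pi)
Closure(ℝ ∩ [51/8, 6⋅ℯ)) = [51/8, 6⋅ℯ]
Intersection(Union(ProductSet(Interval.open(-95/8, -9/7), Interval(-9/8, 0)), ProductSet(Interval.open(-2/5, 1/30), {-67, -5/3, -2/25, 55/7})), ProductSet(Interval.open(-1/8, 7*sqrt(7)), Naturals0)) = EmptySet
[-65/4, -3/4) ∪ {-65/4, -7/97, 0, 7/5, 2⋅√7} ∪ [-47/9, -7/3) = [-65/4, -3/4) ∪ {-7/97, 0, 7/5, 2⋅√7}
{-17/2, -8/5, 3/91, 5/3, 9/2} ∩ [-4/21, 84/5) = {3/91, 5/3, 9/2}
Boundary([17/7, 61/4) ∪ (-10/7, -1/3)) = {-10/7, -1/3, 17/7, 61/4}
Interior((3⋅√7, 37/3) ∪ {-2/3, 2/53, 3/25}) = (3⋅√7, 37/3)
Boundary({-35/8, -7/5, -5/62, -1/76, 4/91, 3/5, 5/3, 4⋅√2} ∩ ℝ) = {-35/8, -7/5, -5/62, -1/76, 4/91, 3/5, 5/3, 4⋅√2}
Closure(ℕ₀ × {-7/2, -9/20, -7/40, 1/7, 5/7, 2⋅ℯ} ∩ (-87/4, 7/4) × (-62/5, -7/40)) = {0, 1} × {-7/2, -9/20}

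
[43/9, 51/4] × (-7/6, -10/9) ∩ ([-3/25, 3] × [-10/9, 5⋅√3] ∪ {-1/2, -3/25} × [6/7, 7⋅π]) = ∅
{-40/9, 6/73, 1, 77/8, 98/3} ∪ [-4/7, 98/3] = {-40/9} ∪ [-4/7, 98/3]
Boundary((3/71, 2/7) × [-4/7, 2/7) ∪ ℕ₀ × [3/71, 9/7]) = (ℕ₀ × [2/7, 9/7]) ∪ ({3/71, 2/7} × [-4/7, 2/7]) ∪ ([3/71, 2/7] × {-4/7, 2/7}) ∪ ((ℕ₀ \ (3/71, 2/7)) × [3/71, 9/7])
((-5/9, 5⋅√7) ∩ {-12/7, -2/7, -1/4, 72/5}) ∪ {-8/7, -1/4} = {-8/7, -2/7, -1/4}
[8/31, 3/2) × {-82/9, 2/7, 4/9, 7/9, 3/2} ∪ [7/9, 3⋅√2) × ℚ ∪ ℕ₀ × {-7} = (ℕ₀ × {-7}) ∪ ([7/9, 3⋅√2) × ℚ) ∪ ([8/31, 3/2) × {-82/9, 2/7, 4/9, 7/9, 3/2})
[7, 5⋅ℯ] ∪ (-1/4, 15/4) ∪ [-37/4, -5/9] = [-37/4, -5/9] ∪ (-1/4, 15/4) ∪ [7, 5⋅ℯ]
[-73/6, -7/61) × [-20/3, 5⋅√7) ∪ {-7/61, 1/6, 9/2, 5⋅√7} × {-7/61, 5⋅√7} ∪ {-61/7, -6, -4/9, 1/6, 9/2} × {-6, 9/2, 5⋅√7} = ({-61/7, -6, -4/9, 1/6, 9/2} × {-6, 9/2, 5⋅√7}) ∪ ([-73/6, -7/61) × [-20/3, 5⋅√7)) ∪ ({-7/61, 1/6, 9/2, 5⋅√7} × {-7/61, 5⋅√7})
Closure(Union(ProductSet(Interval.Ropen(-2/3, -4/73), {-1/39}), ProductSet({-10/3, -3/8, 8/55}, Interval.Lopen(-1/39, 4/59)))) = Union(ProductSet({-10/3, -3/8, 8/55}, Interval(-1/39, 4/59)), ProductSet(Interval(-2/3, -4/73), {-1/39}))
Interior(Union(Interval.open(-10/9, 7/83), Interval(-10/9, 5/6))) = Interval.open(-10/9, 5/6)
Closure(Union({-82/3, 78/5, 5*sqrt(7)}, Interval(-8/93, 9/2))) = Union({-82/3, 78/5, 5*sqrt(7)}, Interval(-8/93, 9/2))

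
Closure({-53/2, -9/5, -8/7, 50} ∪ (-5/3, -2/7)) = {-53/2, -9/5, 50} ∪ [-5/3, -2/7]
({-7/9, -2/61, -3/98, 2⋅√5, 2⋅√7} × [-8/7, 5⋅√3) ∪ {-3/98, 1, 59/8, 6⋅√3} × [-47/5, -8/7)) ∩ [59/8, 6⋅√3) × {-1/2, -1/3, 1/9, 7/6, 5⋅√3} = ∅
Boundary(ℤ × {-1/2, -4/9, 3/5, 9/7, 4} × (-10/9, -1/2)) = ℤ × {-1/2, -4/9, 3/5, 9/7, 4} × [-10/9, -1/2]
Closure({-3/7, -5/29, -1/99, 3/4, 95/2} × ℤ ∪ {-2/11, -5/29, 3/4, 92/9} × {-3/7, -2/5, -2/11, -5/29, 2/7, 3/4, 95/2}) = ({-3/7, -5/29, -1/99, 3/4, 95/2} × ℤ) ∪ ({-2/11, -5/29, 3/4, 92/9} × {-3/7, -2/5, -2/11, -5/29, 2/7, 3/4, 95/2})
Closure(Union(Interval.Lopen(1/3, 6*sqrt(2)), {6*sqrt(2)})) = Interval(1/3, 6*sqrt(2))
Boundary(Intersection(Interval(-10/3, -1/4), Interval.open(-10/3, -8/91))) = {-10/3, -1/4}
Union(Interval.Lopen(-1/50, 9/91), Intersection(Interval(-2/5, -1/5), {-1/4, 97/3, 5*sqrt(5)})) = Union({-1/4}, Interval.Lopen(-1/50, 9/91))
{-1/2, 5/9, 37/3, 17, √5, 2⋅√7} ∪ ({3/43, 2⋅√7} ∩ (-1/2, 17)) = {-1/2, 3/43, 5/9, 37/3, 17, √5, 2⋅√7}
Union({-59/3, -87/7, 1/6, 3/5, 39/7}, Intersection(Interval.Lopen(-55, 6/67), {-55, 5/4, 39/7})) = {-59/3, -87/7, 1/6, 3/5, 39/7}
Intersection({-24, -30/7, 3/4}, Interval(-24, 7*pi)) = {-24, -30/7, 3/4}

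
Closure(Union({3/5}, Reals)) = Reals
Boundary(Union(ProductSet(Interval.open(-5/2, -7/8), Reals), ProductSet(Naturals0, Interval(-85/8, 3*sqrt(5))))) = Union(ProductSet(Complement(Naturals0, Interval.open(-5/2, -7/8)), Interval(-85/8, 3*sqrt(5))), ProductSet({-5/2, -7/8}, Reals))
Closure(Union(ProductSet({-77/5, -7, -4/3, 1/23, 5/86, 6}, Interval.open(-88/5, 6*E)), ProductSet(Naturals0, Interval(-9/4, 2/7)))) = Union(ProductSet({-77/5, -7, -4/3, 1/23, 5/86, 6}, Interval(-88/5, 6*E)), ProductSet(Naturals0, Interval(-9/4, 2/7)))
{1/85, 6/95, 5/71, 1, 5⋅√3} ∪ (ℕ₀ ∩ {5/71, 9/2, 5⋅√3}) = {1/85, 6/95, 5/71, 1, 5⋅√3}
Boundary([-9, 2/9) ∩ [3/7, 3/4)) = ∅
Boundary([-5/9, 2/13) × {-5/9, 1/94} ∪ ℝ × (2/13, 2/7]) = (ℝ × {2/13, 2/7}) ∪ ([-5/9, 2/13] × {-5/9, 1/94})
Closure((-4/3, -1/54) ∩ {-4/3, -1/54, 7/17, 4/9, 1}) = ∅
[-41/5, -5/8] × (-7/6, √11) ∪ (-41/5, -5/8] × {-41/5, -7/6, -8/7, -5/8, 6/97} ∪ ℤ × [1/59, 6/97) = (ℤ × [1/59, 6/97)) ∪ ((-41/5, -5/8] × {-41/5, -7/6, -8/7, -5/8, 6/97}) ∪ ([-41/5, -5/8] × (-7/6, √11))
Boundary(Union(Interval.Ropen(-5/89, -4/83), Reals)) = EmptySet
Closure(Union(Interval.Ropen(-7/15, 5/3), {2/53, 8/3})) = Union({8/3}, Interval(-7/15, 5/3))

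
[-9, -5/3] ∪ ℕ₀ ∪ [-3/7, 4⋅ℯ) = [-9, -5/3] ∪ [-3/7, 4⋅ℯ) ∪ ℕ₀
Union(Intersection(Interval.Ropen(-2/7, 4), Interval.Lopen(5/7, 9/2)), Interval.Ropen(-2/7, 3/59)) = Union(Interval.Ropen(-2/7, 3/59), Interval.open(5/7, 4))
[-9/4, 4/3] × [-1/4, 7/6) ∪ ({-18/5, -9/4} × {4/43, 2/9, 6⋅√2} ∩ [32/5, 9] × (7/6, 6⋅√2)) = [-9/4, 4/3] × [-1/4, 7/6)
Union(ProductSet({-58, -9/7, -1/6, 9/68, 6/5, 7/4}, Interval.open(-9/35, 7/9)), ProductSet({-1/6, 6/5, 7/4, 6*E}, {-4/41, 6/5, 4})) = Union(ProductSet({-1/6, 6/5, 7/4, 6*E}, {-4/41, 6/5, 4}), ProductSet({-58, -9/7, -1/6, 9/68, 6/5, 7/4}, Interval.open(-9/35, 7/9)))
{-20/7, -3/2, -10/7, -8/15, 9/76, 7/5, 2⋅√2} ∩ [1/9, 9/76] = {9/76}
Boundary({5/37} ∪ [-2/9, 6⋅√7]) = {-2/9, 6⋅√7}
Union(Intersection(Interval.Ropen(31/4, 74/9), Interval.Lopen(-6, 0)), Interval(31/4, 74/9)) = Interval(31/4, 74/9)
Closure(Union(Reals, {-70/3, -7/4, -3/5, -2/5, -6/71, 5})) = Reals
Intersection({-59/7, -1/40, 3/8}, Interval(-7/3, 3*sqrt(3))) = {-1/40, 3/8}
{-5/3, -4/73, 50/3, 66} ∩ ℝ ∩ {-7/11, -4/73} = {-4/73}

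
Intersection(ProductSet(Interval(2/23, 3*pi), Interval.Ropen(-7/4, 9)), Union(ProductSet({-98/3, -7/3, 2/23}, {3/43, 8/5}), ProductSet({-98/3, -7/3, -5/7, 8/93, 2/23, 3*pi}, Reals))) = ProductSet({2/23, 3*pi}, Interval.Ropen(-7/4, 9))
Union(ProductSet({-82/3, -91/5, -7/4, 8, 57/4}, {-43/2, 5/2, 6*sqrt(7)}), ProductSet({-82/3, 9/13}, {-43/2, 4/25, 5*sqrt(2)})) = Union(ProductSet({-82/3, 9/13}, {-43/2, 4/25, 5*sqrt(2)}), ProductSet({-82/3, -91/5, -7/4, 8, 57/4}, {-43/2, 5/2, 6*sqrt(7)}))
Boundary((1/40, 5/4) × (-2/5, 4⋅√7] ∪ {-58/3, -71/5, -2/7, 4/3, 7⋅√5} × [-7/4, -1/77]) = ({1/40, 5/4} × [-2/5, 4⋅√7]) ∪ ([1/40, 5/4] × {-2/5, 4⋅√7}) ∪ ({-58/3, -71/5, -2/7, 4/3, 7⋅√5} × [-7/4, -1/77])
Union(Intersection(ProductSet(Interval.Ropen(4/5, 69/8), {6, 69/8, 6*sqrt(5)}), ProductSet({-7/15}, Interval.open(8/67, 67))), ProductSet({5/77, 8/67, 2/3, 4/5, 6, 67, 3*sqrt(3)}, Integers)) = ProductSet({5/77, 8/67, 2/3, 4/5, 6, 67, 3*sqrt(3)}, Integers)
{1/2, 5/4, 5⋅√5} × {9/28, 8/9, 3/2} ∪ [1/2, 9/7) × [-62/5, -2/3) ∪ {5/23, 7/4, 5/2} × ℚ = ({5/23, 7/4, 5/2} × ℚ) ∪ ([1/2, 9/7) × [-62/5, -2/3)) ∪ ({1/2, 5/4, 5⋅√5} × {9/28, 8/9, 3/2})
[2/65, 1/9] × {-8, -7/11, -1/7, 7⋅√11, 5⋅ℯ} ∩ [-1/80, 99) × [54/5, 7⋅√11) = [2/65, 1/9] × {5⋅ℯ}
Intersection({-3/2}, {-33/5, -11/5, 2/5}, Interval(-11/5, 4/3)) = EmptySet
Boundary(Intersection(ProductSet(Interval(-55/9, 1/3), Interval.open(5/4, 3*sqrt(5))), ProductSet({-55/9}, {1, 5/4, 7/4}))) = ProductSet({-55/9}, {7/4})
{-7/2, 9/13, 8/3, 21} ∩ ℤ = {21}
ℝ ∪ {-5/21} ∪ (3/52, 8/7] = (-∞, ∞)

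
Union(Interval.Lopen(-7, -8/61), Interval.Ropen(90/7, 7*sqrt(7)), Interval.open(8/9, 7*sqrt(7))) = Union(Interval.Lopen(-7, -8/61), Interval.open(8/9, 7*sqrt(7)))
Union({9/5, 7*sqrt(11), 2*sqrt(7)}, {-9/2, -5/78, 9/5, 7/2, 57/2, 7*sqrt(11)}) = {-9/2, -5/78, 9/5, 7/2, 57/2, 7*sqrt(11), 2*sqrt(7)}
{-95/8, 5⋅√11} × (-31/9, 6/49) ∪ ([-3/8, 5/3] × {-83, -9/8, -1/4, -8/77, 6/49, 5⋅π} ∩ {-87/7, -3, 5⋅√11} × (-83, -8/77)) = {-95/8, 5⋅√11} × (-31/9, 6/49)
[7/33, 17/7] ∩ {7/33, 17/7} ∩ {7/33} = {7/33}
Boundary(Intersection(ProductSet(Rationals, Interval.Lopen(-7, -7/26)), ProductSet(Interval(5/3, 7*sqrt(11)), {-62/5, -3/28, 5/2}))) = EmptySet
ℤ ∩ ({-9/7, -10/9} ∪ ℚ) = ℤ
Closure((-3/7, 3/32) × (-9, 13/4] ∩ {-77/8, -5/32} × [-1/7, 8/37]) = {-5/32} × [-1/7, 8/37]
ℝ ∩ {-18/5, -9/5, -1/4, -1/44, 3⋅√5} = {-18/5, -9/5, -1/4, -1/44, 3⋅√5}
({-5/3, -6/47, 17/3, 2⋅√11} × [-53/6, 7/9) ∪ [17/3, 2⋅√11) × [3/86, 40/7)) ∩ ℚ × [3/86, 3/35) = ({-5/3, -6/47} ∪ (ℚ ∩ [17/3, 2⋅√11))) × [3/86, 3/35)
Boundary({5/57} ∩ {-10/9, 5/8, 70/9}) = ∅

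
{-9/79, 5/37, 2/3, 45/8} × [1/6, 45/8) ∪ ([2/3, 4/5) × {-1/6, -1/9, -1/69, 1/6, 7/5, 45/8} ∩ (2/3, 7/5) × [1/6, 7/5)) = ((2/3, 4/5) × {1/6}) ∪ ({-9/79, 5/37, 2/3, 45/8} × [1/6, 45/8))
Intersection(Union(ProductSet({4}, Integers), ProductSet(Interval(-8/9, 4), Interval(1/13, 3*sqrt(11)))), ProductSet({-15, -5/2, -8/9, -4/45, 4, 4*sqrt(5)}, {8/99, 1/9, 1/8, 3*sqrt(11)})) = ProductSet({-8/9, -4/45, 4}, {8/99, 1/9, 1/8, 3*sqrt(11)})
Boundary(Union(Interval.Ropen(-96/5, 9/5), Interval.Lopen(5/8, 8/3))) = {-96/5, 8/3}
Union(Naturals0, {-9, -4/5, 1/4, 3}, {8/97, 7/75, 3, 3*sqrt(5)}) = Union({-9, -4/5, 8/97, 7/75, 1/4, 3*sqrt(5)}, Naturals0)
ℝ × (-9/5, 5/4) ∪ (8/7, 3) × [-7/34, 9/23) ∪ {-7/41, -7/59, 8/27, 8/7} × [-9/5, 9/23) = (ℝ × (-9/5, 5/4)) ∪ ({-7/41, -7/59, 8/27, 8/7} × [-9/5, 9/23))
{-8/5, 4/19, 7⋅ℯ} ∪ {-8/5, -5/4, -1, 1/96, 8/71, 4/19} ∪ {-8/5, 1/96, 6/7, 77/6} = {-8/5, -5/4, -1, 1/96, 8/71, 4/19, 6/7, 77/6, 7⋅ℯ}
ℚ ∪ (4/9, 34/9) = ℚ ∪ [4/9, 34/9]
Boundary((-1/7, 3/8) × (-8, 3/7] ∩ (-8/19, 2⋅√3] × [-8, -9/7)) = ({-1/7, 3/8} × [-8, -9/7]) ∪ ([-1/7, 3/8] × {-8, -9/7})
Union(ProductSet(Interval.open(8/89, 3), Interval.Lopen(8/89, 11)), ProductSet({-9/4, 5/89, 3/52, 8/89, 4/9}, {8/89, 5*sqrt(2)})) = Union(ProductSet({-9/4, 5/89, 3/52, 8/89, 4/9}, {8/89, 5*sqrt(2)}), ProductSet(Interval.open(8/89, 3), Interval.Lopen(8/89, 11)))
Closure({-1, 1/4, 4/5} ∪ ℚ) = ℝ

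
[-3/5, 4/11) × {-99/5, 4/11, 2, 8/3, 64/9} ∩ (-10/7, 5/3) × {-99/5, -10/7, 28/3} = [-3/5, 4/11) × {-99/5}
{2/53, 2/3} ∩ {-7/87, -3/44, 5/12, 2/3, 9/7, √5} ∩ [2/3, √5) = {2/3}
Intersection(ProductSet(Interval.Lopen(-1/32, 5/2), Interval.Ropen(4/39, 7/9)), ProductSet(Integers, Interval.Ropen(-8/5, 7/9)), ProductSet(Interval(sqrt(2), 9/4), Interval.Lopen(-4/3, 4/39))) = ProductSet(Range(2, 3, 1), {4/39})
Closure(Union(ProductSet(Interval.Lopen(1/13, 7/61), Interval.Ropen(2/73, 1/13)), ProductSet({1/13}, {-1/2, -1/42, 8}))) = Union(ProductSet({1/13}, {-1/2, -1/42, 8}), ProductSet({1/13, 7/61}, Interval(2/73, 1/13)), ProductSet(Interval(1/13, 7/61), {2/73, 1/13}), ProductSet(Interval.Lopen(1/13, 7/61), Interval.Ropen(2/73, 1/13)))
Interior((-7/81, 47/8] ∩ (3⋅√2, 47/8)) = (3⋅√2, 47/8)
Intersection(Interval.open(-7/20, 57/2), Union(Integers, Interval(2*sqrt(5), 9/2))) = Union(Interval(2*sqrt(5), 9/2), Range(0, 29, 1))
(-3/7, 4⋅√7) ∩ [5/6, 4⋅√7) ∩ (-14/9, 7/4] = [5/6, 7/4]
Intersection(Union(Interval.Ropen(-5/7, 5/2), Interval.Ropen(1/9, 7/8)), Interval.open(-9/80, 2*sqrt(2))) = Interval.open(-9/80, 5/2)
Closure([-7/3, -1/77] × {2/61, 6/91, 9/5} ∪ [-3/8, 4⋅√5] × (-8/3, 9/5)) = ([-7/3, -1/77] × {2/61, 6/91, 9/5}) ∪ ([-3/8, 4⋅√5] × [-8/3, 9/5])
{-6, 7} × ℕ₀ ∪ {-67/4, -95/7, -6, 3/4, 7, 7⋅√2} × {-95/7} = ({-6, 7} × ℕ₀) ∪ ({-67/4, -95/7, -6, 3/4, 7, 7⋅√2} × {-95/7})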